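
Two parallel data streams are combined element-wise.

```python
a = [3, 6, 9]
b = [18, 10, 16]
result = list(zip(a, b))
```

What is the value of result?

Step 1: zip pairs elements at same index:
  Index 0: (3, 18)
  Index 1: (6, 10)
  Index 2: (9, 16)
Therefore result = [(3, 18), (6, 10), (9, 16)].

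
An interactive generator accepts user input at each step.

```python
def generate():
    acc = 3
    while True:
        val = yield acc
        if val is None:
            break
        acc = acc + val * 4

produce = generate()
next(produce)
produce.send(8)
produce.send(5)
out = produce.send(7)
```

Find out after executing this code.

Step 1: next() -> yield acc=3.
Step 2: send(8) -> val=8, acc = 3 + 8*4 = 35, yield 35.
Step 3: send(5) -> val=5, acc = 35 + 5*4 = 55, yield 55.
Step 4: send(7) -> val=7, acc = 55 + 7*4 = 83, yield 83.
Therefore out = 83.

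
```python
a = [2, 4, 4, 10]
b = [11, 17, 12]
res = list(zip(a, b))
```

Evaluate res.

Step 1: zip stops at shortest (len(a)=4, len(b)=3):
  Index 0: (2, 11)
  Index 1: (4, 17)
  Index 2: (4, 12)
Step 2: Last element of a (10) has no pair, dropped.
Therefore res = [(2, 11), (4, 17), (4, 12)].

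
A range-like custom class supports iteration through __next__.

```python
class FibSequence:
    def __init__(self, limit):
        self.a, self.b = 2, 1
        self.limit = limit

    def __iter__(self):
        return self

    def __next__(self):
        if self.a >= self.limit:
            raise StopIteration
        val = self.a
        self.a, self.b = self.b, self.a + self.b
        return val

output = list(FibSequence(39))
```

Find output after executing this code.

Step 1: Fibonacci-like sequence (a=2, b=1) until >= 39:
  Yield 2, then a,b = 1,3
  Yield 1, then a,b = 3,4
  Yield 3, then a,b = 4,7
  Yield 4, then a,b = 7,11
  Yield 7, then a,b = 11,18
  Yield 11, then a,b = 18,29
  Yield 18, then a,b = 29,47
  Yield 29, then a,b = 47,76
Step 2: 47 >= 39, stop.
Therefore output = [2, 1, 3, 4, 7, 11, 18, 29].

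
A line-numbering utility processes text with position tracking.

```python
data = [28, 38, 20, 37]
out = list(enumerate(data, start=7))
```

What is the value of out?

Step 1: enumerate with start=7:
  (7, 28)
  (8, 38)
  (9, 20)
  (10, 37)
Therefore out = [(7, 28), (8, 38), (9, 20), (10, 37)].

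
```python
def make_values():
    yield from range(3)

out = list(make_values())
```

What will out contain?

Step 1: yield from delegates to the iterable, yielding each element.
Step 2: Collected values: [0, 1, 2].
Therefore out = [0, 1, 2].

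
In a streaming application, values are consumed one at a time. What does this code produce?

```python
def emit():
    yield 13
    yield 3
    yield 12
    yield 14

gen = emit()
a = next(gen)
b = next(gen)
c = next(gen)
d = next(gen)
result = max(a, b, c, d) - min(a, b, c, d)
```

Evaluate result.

Step 1: Create generator and consume all values:
  a = next(gen) = 13
  b = next(gen) = 3
  c = next(gen) = 12
  d = next(gen) = 14
Step 2: max = 14, min = 3, result = 14 - 3 = 11.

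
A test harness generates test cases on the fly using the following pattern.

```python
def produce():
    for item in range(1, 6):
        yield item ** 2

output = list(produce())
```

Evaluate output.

Step 1: For each item in range(1, 6), yield item**2:
  item=1: yield 1**2 = 1
  item=2: yield 2**2 = 4
  item=3: yield 3**2 = 9
  item=4: yield 4**2 = 16
  item=5: yield 5**2 = 25
Therefore output = [1, 4, 9, 16, 25].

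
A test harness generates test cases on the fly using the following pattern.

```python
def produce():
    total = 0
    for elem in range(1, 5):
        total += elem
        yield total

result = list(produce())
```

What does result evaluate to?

Step 1: Generator accumulates running sum:
  elem=1: total = 1, yield 1
  elem=2: total = 3, yield 3
  elem=3: total = 6, yield 6
  elem=4: total = 10, yield 10
Therefore result = [1, 3, 6, 10].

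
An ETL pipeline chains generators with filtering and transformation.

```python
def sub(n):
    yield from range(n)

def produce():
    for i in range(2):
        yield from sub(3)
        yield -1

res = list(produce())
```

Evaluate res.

Step 1: For each i in range(2):
  i=0: yield from sub(3) -> [0, 1, 2], then yield -1
  i=1: yield from sub(3) -> [0, 1, 2], then yield -1
Therefore res = [0, 1, 2, -1, 0, 1, 2, -1].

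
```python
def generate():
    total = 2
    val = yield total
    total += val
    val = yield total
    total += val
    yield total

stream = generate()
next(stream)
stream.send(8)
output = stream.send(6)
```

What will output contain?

Step 1: next() -> yield total=2.
Step 2: send(8) -> val=8, total = 2+8 = 10, yield 10.
Step 3: send(6) -> val=6, total = 10+6 = 16, yield 16.
Therefore output = 16.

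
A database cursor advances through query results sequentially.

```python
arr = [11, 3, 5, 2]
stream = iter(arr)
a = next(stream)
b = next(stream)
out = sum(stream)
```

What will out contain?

Step 1: Create iterator over [11, 3, 5, 2].
Step 2: a = next() = 11, b = next() = 3.
Step 3: sum() of remaining [5, 2] = 7.
Therefore out = 7.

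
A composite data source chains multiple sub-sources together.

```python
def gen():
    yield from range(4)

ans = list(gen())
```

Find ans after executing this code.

Step 1: yield from delegates to the iterable, yielding each element.
Step 2: Collected values: [0, 1, 2, 3].
Therefore ans = [0, 1, 2, 3].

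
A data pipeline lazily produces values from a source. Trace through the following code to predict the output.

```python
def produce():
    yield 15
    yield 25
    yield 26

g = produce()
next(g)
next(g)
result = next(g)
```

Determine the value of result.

Step 1: produce() creates a generator.
Step 2: next(g) yields 15 (consumed and discarded).
Step 3: next(g) yields 25 (consumed and discarded).
Step 4: next(g) yields 26, assigned to result.
Therefore result = 26.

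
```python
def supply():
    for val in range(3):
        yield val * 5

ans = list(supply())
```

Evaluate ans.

Step 1: For each val in range(3), yield val * 5:
  val=0: yield 0 * 5 = 0
  val=1: yield 1 * 5 = 5
  val=2: yield 2 * 5 = 10
Therefore ans = [0, 5, 10].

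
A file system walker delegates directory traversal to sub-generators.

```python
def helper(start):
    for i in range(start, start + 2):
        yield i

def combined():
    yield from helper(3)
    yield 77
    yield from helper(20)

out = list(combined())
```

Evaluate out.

Step 1: combined() delegates to helper(3):
  yield 3
  yield 4
Step 2: yield 77
Step 3: Delegates to helper(20):
  yield 20
  yield 21
Therefore out = [3, 4, 77, 20, 21].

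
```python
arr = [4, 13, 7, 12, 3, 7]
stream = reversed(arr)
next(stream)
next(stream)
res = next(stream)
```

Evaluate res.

Step 1: reversed([4, 13, 7, 12, 3, 7]) gives iterator: [7, 3, 12, 7, 13, 4].
Step 2: First next() = 7, second next() = 3.
Step 3: Third next() = 12.
Therefore res = 12.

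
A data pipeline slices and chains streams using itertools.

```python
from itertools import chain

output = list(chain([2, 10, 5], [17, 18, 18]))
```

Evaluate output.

Step 1: chain() concatenates iterables: [2, 10, 5] + [17, 18, 18].
Therefore output = [2, 10, 5, 17, 18, 18].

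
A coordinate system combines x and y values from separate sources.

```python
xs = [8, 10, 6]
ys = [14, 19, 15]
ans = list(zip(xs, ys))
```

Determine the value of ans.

Step 1: zip pairs elements at same index:
  Index 0: (8, 14)
  Index 1: (10, 19)
  Index 2: (6, 15)
Therefore ans = [(8, 14), (10, 19), (6, 15)].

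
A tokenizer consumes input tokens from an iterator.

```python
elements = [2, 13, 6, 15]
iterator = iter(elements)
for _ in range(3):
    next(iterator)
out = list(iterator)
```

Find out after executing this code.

Step 1: Create iterator over [2, 13, 6, 15].
Step 2: Advance 3 positions (consuming [2, 13, 6]).
Step 3: list() collects remaining elements: [15].
Therefore out = [15].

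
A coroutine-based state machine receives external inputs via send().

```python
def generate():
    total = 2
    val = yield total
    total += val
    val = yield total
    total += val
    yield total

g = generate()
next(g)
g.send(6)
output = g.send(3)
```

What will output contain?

Step 1: next() -> yield total=2.
Step 2: send(6) -> val=6, total = 2+6 = 8, yield 8.
Step 3: send(3) -> val=3, total = 8+3 = 11, yield 11.
Therefore output = 11.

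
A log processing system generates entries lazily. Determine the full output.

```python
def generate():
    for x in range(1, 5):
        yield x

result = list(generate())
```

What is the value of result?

Step 1: The generator yields each value from range(1, 5).
Step 2: list() consumes all yields: [1, 2, 3, 4].
Therefore result = [1, 2, 3, 4].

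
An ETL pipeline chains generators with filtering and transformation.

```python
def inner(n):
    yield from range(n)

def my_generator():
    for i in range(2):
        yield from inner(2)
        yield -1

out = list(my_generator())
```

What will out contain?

Step 1: For each i in range(2):
  i=0: yield from inner(2) -> [0, 1], then yield -1
  i=1: yield from inner(2) -> [0, 1], then yield -1
Therefore out = [0, 1, -1, 0, 1, -1].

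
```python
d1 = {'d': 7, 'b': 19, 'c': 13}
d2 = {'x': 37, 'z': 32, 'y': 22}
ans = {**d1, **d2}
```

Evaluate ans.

Step 1: Merge d1 and d2 (d2 values override on key conflicts).
Step 2: d1 has keys ['d', 'b', 'c'], d2 has keys ['x', 'z', 'y'].
Therefore ans = {'d': 7, 'b': 19, 'c': 13, 'x': 37, 'z': 32, 'y': 22}.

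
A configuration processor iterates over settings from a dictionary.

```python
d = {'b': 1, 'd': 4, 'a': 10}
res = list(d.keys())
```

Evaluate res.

Step 1: d.keys() returns the dictionary keys in insertion order.
Therefore res = ['b', 'd', 'a'].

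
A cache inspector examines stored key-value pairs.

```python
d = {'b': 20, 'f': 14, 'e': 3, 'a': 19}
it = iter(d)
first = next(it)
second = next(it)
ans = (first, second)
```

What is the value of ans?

Step 1: iter(d) iterates over keys: ['b', 'f', 'e', 'a'].
Step 2: first = next(it) = 'b', second = next(it) = 'f'.
Therefore ans = ('b', 'f').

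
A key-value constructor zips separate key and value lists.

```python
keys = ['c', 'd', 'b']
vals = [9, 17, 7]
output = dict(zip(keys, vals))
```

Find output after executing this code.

Step 1: zip pairs keys with values:
  'c' -> 9
  'd' -> 17
  'b' -> 7
Therefore output = {'c': 9, 'd': 17, 'b': 7}.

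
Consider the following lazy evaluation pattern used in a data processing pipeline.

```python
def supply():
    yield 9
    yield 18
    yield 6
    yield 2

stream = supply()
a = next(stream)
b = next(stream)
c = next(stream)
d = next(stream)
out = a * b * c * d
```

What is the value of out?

Step 1: Create generator and consume all values:
  a = next(stream) = 9
  b = next(stream) = 18
  c = next(stream) = 6
  d = next(stream) = 2
Step 2: out = 9 * 18 * 6 * 2 = 1944.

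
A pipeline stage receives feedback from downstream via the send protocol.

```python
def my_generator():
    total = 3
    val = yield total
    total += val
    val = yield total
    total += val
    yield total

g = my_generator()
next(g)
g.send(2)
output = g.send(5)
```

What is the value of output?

Step 1: next() -> yield total=3.
Step 2: send(2) -> val=2, total = 3+2 = 5, yield 5.
Step 3: send(5) -> val=5, total = 5+5 = 10, yield 10.
Therefore output = 10.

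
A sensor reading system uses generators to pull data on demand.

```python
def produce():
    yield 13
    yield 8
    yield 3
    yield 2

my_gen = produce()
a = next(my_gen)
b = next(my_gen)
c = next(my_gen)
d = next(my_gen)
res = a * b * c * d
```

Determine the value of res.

Step 1: Create generator and consume all values:
  a = next(my_gen) = 13
  b = next(my_gen) = 8
  c = next(my_gen) = 3
  d = next(my_gen) = 2
Step 2: res = 13 * 8 * 3 * 2 = 624.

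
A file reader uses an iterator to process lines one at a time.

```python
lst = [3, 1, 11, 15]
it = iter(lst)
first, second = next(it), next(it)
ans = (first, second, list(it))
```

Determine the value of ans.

Step 1: Create iterator over [3, 1, 11, 15].
Step 2: first = 3, second = 1.
Step 3: Remaining elements: [11, 15].
Therefore ans = (3, 1, [11, 15]).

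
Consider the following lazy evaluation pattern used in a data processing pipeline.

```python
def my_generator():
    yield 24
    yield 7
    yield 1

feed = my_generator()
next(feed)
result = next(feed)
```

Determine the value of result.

Step 1: my_generator() creates a generator.
Step 2: next(feed) yields 24 (consumed and discarded).
Step 3: next(feed) yields 7, assigned to result.
Therefore result = 7.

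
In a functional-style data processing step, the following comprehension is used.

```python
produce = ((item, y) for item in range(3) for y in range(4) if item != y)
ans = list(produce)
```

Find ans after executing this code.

Step 1: Nested generator over range(3) x range(4) where item != y:
  (0, 0): excluded (item == y)
  (0, 1): included
  (0, 2): included
  (0, 3): included
  (1, 0): included
  (1, 1): excluded (item == y)
  (1, 2): included
  (1, 3): included
  (2, 0): included
  (2, 1): included
  (2, 2): excluded (item == y)
  (2, 3): included
Therefore ans = [(0, 1), (0, 2), (0, 3), (1, 0), (1, 2), (1, 3), (2, 0), (2, 1), (2, 3)].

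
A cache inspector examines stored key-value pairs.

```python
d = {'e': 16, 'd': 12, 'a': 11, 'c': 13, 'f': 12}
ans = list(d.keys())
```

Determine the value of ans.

Step 1: d.keys() returns the dictionary keys in insertion order.
Therefore ans = ['e', 'd', 'a', 'c', 'f'].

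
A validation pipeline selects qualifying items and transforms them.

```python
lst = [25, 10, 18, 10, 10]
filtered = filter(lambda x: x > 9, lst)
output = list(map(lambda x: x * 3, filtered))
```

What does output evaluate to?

Step 1: Filter lst for elements > 9:
  25: kept
  10: kept
  18: kept
  10: kept
  10: kept
Step 2: Map x * 3 on filtered [25, 10, 18, 10, 10]:
  25 -> 75
  10 -> 30
  18 -> 54
  10 -> 30
  10 -> 30
Therefore output = [75, 30, 54, 30, 30].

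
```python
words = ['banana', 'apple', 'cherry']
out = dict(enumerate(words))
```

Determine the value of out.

Step 1: enumerate pairs indices with words:
  0 -> 'banana'
  1 -> 'apple'
  2 -> 'cherry'
Therefore out = {0: 'banana', 1: 'apple', 2: 'cherry'}.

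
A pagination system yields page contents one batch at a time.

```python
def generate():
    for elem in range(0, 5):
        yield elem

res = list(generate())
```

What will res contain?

Step 1: The generator yields each value from range(0, 5).
Step 2: list() consumes all yields: [0, 1, 2, 3, 4].
Therefore res = [0, 1, 2, 3, 4].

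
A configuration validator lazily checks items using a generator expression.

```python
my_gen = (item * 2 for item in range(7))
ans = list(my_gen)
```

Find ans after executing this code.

Step 1: For each item in range(7), compute item*2:
  item=0: 0*2 = 0
  item=1: 1*2 = 2
  item=2: 2*2 = 4
  item=3: 3*2 = 6
  item=4: 4*2 = 8
  item=5: 5*2 = 10
  item=6: 6*2 = 12
Therefore ans = [0, 2, 4, 6, 8, 10, 12].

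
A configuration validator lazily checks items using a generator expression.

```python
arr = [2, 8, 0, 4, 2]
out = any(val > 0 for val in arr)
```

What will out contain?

Step 1: Check val > 0 for each element in [2, 8, 0, 4, 2]:
  2 > 0: True
  8 > 0: True
  0 > 0: False
  4 > 0: True
  2 > 0: True
Step 2: any() returns True.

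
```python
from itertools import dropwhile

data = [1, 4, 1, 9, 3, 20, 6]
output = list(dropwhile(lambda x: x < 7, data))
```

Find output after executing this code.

Step 1: dropwhile drops elements while < 7:
  1 < 7: dropped
  4 < 7: dropped
  1 < 7: dropped
  9: kept (dropping stopped)
Step 2: Remaining elements kept regardless of condition.
Therefore output = [9, 3, 20, 6].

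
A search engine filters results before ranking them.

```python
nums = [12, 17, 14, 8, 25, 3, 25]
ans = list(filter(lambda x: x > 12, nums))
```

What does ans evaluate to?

Step 1: Filter elements > 12:
  12: removed
  17: kept
  14: kept
  8: removed
  25: kept
  3: removed
  25: kept
Therefore ans = [17, 14, 25, 25].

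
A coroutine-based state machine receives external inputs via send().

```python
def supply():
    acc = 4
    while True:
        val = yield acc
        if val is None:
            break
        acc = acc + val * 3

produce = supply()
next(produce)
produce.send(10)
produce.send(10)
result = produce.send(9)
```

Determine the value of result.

Step 1: next() -> yield acc=4.
Step 2: send(10) -> val=10, acc = 4 + 10*3 = 34, yield 34.
Step 3: send(10) -> val=10, acc = 34 + 10*3 = 64, yield 64.
Step 4: send(9) -> val=9, acc = 64 + 9*3 = 91, yield 91.
Therefore result = 91.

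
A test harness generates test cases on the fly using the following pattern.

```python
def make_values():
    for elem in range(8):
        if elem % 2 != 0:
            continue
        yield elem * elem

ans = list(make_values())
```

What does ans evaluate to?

Step 1: Only yield elem**2 when elem is divisible by 2:
  elem=0: 0 % 2 == 0, yield 0**2 = 0
  elem=2: 2 % 2 == 0, yield 2**2 = 4
  elem=4: 4 % 2 == 0, yield 4**2 = 16
  elem=6: 6 % 2 == 0, yield 6**2 = 36
Therefore ans = [0, 4, 16, 36].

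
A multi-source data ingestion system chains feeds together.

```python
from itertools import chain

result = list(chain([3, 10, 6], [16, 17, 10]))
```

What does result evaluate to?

Step 1: chain() concatenates iterables: [3, 10, 6] + [16, 17, 10].
Therefore result = [3, 10, 6, 16, 17, 10].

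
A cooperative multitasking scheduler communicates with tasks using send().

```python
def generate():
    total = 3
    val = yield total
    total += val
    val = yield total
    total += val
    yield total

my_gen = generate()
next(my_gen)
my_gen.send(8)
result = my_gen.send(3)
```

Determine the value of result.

Step 1: next() -> yield total=3.
Step 2: send(8) -> val=8, total = 3+8 = 11, yield 11.
Step 3: send(3) -> val=3, total = 11+3 = 14, yield 14.
Therefore result = 14.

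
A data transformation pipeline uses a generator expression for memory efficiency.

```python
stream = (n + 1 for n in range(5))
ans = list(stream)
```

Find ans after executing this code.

Step 1: For each n in range(5), compute n+1:
  n=0: 0+1 = 1
  n=1: 1+1 = 2
  n=2: 2+1 = 3
  n=3: 3+1 = 4
  n=4: 4+1 = 5
Therefore ans = [1, 2, 3, 4, 5].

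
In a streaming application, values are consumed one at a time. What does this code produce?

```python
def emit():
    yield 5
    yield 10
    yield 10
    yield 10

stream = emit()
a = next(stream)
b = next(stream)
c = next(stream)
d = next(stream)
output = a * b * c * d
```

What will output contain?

Step 1: Create generator and consume all values:
  a = next(stream) = 5
  b = next(stream) = 10
  c = next(stream) = 10
  d = next(stream) = 10
Step 2: output = 5 * 10 * 10 * 10 = 5000.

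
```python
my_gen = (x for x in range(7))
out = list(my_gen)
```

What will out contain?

Step 1: Generator expression iterates range(7): [0, 1, 2, 3, 4, 5, 6].
Step 2: list() collects all values.
Therefore out = [0, 1, 2, 3, 4, 5, 6].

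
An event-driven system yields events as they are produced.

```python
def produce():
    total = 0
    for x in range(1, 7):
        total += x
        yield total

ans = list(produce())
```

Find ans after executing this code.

Step 1: Generator accumulates running sum:
  x=1: total = 1, yield 1
  x=2: total = 3, yield 3
  x=3: total = 6, yield 6
  x=4: total = 10, yield 10
  x=5: total = 15, yield 15
  x=6: total = 21, yield 21
Therefore ans = [1, 3, 6, 10, 15, 21].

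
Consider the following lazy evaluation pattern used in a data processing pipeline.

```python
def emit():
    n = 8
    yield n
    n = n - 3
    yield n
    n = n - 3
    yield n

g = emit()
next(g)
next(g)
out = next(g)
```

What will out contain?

Step 1: Trace through generator execution:
  Yield 1: n starts at 8, yield 8
  Yield 2: n = 8 - 3 = 5, yield 5
  Yield 3: n = 5 - 3 = 2, yield 2
Step 2: First next() gets 8, second next() gets the second value, third next() yields 2.
Therefore out = 2.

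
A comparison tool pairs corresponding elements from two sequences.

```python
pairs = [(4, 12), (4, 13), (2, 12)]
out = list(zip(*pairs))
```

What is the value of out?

Step 1: zip(*pairs) transposes: unzips [(4, 12), (4, 13), (2, 12)] into separate sequences.
Step 2: First elements: (4, 4, 2), second elements: (12, 13, 12).
Therefore out = [(4, 4, 2), (12, 13, 12)].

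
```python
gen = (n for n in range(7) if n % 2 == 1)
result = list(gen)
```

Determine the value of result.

Step 1: Filter range(7) keeping only odd values:
  n=0: even, excluded
  n=1: odd, included
  n=2: even, excluded
  n=3: odd, included
  n=4: even, excluded
  n=5: odd, included
  n=6: even, excluded
Therefore result = [1, 3, 5].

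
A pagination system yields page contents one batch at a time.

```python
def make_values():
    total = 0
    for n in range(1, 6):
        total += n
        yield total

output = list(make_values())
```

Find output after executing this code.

Step 1: Generator accumulates running sum:
  n=1: total = 1, yield 1
  n=2: total = 3, yield 3
  n=3: total = 6, yield 6
  n=4: total = 10, yield 10
  n=5: total = 15, yield 15
Therefore output = [1, 3, 6, 10, 15].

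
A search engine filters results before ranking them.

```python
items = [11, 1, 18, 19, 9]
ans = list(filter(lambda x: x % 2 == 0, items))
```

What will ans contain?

Step 1: Filter elements divisible by 2:
  11 % 2 = 1: removed
  1 % 2 = 1: removed
  18 % 2 = 0: kept
  19 % 2 = 1: removed
  9 % 2 = 1: removed
Therefore ans = [18].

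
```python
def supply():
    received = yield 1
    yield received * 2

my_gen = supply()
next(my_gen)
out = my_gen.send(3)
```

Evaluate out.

Step 1: next(my_gen) advances to first yield, producing 1.
Step 2: send(3) resumes, received = 3.
Step 3: yield received * 2 = 3 * 2 = 6.
Therefore out = 6.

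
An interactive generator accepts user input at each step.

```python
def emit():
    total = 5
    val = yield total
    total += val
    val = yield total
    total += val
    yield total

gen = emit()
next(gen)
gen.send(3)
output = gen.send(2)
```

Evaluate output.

Step 1: next() -> yield total=5.
Step 2: send(3) -> val=3, total = 5+3 = 8, yield 8.
Step 3: send(2) -> val=2, total = 8+2 = 10, yield 10.
Therefore output = 10.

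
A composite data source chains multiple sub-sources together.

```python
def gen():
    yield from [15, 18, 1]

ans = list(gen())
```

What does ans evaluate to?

Step 1: yield from delegates to the iterable, yielding each element.
Step 2: Collected values: [15, 18, 1].
Therefore ans = [15, 18, 1].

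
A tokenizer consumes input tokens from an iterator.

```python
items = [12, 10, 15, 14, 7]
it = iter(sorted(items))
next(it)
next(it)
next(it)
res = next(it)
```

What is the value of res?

Step 1: sorted([12, 10, 15, 14, 7]) = [7, 10, 12, 14, 15].
Step 2: Create iterator and skip 3 elements.
Step 3: next() returns 14.
Therefore res = 14.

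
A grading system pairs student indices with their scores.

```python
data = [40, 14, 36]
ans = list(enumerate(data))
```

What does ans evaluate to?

Step 1: enumerate pairs each element with its index:
  (0, 40)
  (1, 14)
  (2, 36)
Therefore ans = [(0, 40), (1, 14), (2, 36)].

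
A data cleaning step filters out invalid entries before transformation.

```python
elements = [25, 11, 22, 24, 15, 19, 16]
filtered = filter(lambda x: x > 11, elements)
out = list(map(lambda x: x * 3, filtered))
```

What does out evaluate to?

Step 1: Filter elements for elements > 11:
  25: kept
  11: removed
  22: kept
  24: kept
  15: kept
  19: kept
  16: kept
Step 2: Map x * 3 on filtered [25, 22, 24, 15, 19, 16]:
  25 -> 75
  22 -> 66
  24 -> 72
  15 -> 45
  19 -> 57
  16 -> 48
Therefore out = [75, 66, 72, 45, 57, 48].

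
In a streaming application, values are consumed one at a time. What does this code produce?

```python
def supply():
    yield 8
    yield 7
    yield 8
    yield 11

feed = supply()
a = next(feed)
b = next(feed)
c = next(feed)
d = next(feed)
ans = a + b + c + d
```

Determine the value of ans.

Step 1: Create generator and consume all values:
  a = next(feed) = 8
  b = next(feed) = 7
  c = next(feed) = 8
  d = next(feed) = 11
Step 2: ans = 8 + 7 + 8 + 11 = 34.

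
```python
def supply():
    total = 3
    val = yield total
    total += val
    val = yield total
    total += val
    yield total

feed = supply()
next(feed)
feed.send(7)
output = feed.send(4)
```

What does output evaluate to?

Step 1: next() -> yield total=3.
Step 2: send(7) -> val=7, total = 3+7 = 10, yield 10.
Step 3: send(4) -> val=4, total = 10+4 = 14, yield 14.
Therefore output = 14.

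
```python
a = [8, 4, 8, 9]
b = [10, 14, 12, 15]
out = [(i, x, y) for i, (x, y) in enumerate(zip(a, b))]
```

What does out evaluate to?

Step 1: enumerate(zip(a, b)) gives index with paired elements:
  i=0: (8, 10)
  i=1: (4, 14)
  i=2: (8, 12)
  i=3: (9, 15)
Therefore out = [(0, 8, 10), (1, 4, 14), (2, 8, 12), (3, 9, 15)].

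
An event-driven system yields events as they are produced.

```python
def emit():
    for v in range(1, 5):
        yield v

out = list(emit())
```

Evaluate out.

Step 1: The generator yields each value from range(1, 5).
Step 2: list() consumes all yields: [1, 2, 3, 4].
Therefore out = [1, 2, 3, 4].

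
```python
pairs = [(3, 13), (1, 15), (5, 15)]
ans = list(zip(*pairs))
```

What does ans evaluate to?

Step 1: zip(*pairs) transposes: unzips [(3, 13), (1, 15), (5, 15)] into separate sequences.
Step 2: First elements: (3, 1, 5), second elements: (13, 15, 15).
Therefore ans = [(3, 1, 5), (13, 15, 15)].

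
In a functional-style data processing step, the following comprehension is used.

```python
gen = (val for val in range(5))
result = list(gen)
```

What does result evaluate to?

Step 1: Generator expression iterates range(5): [0, 1, 2, 3, 4].
Step 2: list() collects all values.
Therefore result = [0, 1, 2, 3, 4].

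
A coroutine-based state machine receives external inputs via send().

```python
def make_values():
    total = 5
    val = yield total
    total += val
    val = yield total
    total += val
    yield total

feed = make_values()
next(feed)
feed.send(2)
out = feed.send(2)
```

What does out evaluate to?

Step 1: next() -> yield total=5.
Step 2: send(2) -> val=2, total = 5+2 = 7, yield 7.
Step 3: send(2) -> val=2, total = 7+2 = 9, yield 9.
Therefore out = 9.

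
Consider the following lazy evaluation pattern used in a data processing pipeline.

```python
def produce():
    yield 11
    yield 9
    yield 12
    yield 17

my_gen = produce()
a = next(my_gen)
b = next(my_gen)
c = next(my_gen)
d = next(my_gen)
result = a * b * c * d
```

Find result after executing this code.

Step 1: Create generator and consume all values:
  a = next(my_gen) = 11
  b = next(my_gen) = 9
  c = next(my_gen) = 12
  d = next(my_gen) = 17
Step 2: result = 11 * 9 * 12 * 17 = 20196.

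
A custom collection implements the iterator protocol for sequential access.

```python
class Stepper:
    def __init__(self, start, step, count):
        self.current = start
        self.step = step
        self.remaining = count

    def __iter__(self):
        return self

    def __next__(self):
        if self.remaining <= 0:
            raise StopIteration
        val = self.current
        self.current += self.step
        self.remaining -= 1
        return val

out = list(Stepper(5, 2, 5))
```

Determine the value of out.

Step 1: Stepper starts at 5, increments by 2, for 5 steps:
  Yield 5, then current += 2
  Yield 7, then current += 2
  Yield 9, then current += 2
  Yield 11, then current += 2
  Yield 13, then current += 2
Therefore out = [5, 7, 9, 11, 13].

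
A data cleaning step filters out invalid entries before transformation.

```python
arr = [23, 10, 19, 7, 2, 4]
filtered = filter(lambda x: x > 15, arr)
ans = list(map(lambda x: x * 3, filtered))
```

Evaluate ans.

Step 1: Filter arr for elements > 15:
  23: kept
  10: removed
  19: kept
  7: removed
  2: removed
  4: removed
Step 2: Map x * 3 on filtered [23, 19]:
  23 -> 69
  19 -> 57
Therefore ans = [69, 57].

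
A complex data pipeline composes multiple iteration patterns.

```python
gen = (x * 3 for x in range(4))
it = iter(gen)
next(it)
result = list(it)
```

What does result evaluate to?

Step 1: Generator produces [0, 3, 6, 9].
Step 2: next(it) consumes first element (0).
Step 3: list(it) collects remaining: [3, 6, 9].
Therefore result = [3, 6, 9].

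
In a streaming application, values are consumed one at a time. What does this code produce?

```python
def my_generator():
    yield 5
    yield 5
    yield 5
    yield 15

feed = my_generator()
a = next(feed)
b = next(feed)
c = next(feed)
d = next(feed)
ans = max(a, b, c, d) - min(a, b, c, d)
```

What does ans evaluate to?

Step 1: Create generator and consume all values:
  a = next(feed) = 5
  b = next(feed) = 5
  c = next(feed) = 5
  d = next(feed) = 15
Step 2: max = 15, min = 5, ans = 15 - 5 = 10.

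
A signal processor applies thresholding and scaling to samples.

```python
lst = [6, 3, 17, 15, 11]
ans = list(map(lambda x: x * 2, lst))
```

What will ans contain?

Step 1: Apply lambda x: x * 2 to each element:
  6 -> 12
  3 -> 6
  17 -> 34
  15 -> 30
  11 -> 22
Therefore ans = [12, 6, 34, 30, 22].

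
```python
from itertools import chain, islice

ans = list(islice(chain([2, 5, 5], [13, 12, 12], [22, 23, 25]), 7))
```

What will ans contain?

Step 1: chain([2, 5, 5], [13, 12, 12], [22, 23, 25]) = [2, 5, 5, 13, 12, 12, 22, 23, 25].
Step 2: islice takes first 7 elements: [2, 5, 5, 13, 12, 12, 22].
Therefore ans = [2, 5, 5, 13, 12, 12, 22].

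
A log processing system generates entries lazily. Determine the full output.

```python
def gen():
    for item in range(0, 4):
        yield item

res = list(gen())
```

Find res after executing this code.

Step 1: The generator yields each value from range(0, 4).
Step 2: list() consumes all yields: [0, 1, 2, 3].
Therefore res = [0, 1, 2, 3].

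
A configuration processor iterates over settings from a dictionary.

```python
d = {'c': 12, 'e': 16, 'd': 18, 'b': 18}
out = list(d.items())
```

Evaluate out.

Step 1: d.items() returns (key, value) pairs in insertion order.
Therefore out = [('c', 12), ('e', 16), ('d', 18), ('b', 18)].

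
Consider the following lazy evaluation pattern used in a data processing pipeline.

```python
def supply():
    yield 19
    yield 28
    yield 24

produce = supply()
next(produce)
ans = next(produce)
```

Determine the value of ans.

Step 1: supply() creates a generator.
Step 2: next(produce) yields 19 (consumed and discarded).
Step 3: next(produce) yields 28, assigned to ans.
Therefore ans = 28.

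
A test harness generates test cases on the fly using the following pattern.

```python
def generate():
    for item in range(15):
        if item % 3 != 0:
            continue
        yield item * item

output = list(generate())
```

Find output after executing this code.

Step 1: Only yield item**2 when item is divisible by 3:
  item=0: 0 % 3 == 0, yield 0**2 = 0
  item=3: 3 % 3 == 0, yield 3**2 = 9
  item=6: 6 % 3 == 0, yield 6**2 = 36
  item=9: 9 % 3 == 0, yield 9**2 = 81
  item=12: 12 % 3 == 0, yield 12**2 = 144
Therefore output = [0, 9, 36, 81, 144].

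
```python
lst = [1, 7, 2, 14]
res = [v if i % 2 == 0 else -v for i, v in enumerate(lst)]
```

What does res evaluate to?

Step 1: For each (i, v), keep v if i is even, negate if odd:
  i=0 (even): keep 1
  i=1 (odd): negate to -7
  i=2 (even): keep 2
  i=3 (odd): negate to -14
Therefore res = [1, -7, 2, -14].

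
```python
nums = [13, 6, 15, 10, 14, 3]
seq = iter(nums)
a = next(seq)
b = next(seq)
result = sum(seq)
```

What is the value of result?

Step 1: Create iterator over [13, 6, 15, 10, 14, 3].
Step 2: a = next() = 13, b = next() = 6.
Step 3: sum() of remaining [15, 10, 14, 3] = 42.
Therefore result = 42.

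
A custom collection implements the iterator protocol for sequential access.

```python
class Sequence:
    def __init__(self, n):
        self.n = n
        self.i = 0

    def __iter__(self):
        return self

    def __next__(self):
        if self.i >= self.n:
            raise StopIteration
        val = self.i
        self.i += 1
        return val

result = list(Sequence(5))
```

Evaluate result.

Step 1: Sequence(5) creates an iterator counting 0 to 4.
Step 2: list() consumes all values: [0, 1, 2, 3, 4].
Therefore result = [0, 1, 2, 3, 4].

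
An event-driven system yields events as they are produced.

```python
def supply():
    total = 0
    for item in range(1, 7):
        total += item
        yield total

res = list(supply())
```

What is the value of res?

Step 1: Generator accumulates running sum:
  item=1: total = 1, yield 1
  item=2: total = 3, yield 3
  item=3: total = 6, yield 6
  item=4: total = 10, yield 10
  item=5: total = 15, yield 15
  item=6: total = 21, yield 21
Therefore res = [1, 3, 6, 10, 15, 21].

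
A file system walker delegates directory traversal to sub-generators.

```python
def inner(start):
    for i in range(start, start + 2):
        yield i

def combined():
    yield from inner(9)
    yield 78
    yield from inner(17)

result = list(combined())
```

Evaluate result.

Step 1: combined() delegates to inner(9):
  yield 9
  yield 10
Step 2: yield 78
Step 3: Delegates to inner(17):
  yield 17
  yield 18
Therefore result = [9, 10, 78, 17, 18].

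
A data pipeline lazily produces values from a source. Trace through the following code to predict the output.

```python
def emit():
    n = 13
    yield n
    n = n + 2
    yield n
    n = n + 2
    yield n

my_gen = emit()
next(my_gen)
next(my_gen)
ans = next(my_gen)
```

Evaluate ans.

Step 1: Trace through generator execution:
  Yield 1: n starts at 13, yield 13
  Yield 2: n = 13 + 2 = 15, yield 15
  Yield 3: n = 15 + 2 = 17, yield 17
Step 2: First next() gets 13, second next() gets the second value, third next() yields 17.
Therefore ans = 17.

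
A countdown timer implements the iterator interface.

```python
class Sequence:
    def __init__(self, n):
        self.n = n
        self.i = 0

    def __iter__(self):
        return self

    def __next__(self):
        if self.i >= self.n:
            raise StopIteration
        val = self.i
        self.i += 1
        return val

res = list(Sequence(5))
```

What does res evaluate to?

Step 1: Sequence(5) creates an iterator counting 0 to 4.
Step 2: list() consumes all values: [0, 1, 2, 3, 4].
Therefore res = [0, 1, 2, 3, 4].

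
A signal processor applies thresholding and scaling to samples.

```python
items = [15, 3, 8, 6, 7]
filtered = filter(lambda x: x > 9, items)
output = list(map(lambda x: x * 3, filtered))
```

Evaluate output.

Step 1: Filter items for elements > 9:
  15: kept
  3: removed
  8: removed
  6: removed
  7: removed
Step 2: Map x * 3 on filtered [15]:
  15 -> 45
Therefore output = [45].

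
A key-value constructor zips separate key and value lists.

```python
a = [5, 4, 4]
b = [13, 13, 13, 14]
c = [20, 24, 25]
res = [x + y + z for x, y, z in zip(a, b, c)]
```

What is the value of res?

Step 1: zip three lists (truncates to shortest, len=3):
  5 + 13 + 20 = 38
  4 + 13 + 24 = 41
  4 + 13 + 25 = 42
Therefore res = [38, 41, 42].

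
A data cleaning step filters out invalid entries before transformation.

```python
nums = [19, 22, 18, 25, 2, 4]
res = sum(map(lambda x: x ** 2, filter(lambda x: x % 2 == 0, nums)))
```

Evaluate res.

Step 1: Filter even numbers from [19, 22, 18, 25, 2, 4]: [22, 18, 2, 4]
Step 2: Square each: [484, 324, 4, 16]
Step 3: Sum = 828.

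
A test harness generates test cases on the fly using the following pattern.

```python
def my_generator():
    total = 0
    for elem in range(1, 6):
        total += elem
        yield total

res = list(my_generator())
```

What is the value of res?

Step 1: Generator accumulates running sum:
  elem=1: total = 1, yield 1
  elem=2: total = 3, yield 3
  elem=3: total = 6, yield 6
  elem=4: total = 10, yield 10
  elem=5: total = 15, yield 15
Therefore res = [1, 3, 6, 10, 15].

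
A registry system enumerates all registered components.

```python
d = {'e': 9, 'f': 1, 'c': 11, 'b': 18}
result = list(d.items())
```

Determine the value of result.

Step 1: d.items() returns (key, value) pairs in insertion order.
Therefore result = [('e', 9), ('f', 1), ('c', 11), ('b', 18)].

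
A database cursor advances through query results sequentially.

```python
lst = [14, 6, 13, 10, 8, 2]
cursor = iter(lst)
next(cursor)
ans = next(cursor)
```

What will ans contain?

Step 1: Create iterator over [14, 6, 13, 10, 8, 2].
Step 2: next() consumes 14.
Step 3: next() returns 6.
Therefore ans = 6.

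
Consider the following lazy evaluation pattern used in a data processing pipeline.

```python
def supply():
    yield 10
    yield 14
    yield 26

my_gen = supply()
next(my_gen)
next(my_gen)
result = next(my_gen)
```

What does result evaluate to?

Step 1: supply() creates a generator.
Step 2: next(my_gen) yields 10 (consumed and discarded).
Step 3: next(my_gen) yields 14 (consumed and discarded).
Step 4: next(my_gen) yields 26, assigned to result.
Therefore result = 26.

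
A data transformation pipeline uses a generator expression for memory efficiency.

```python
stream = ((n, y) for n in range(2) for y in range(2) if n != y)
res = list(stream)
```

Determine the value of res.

Step 1: Nested generator over range(2) x range(2) where n != y:
  (0, 0): excluded (n == y)
  (0, 1): included
  (1, 0): included
  (1, 1): excluded (n == y)
Therefore res = [(0, 1), (1, 0)].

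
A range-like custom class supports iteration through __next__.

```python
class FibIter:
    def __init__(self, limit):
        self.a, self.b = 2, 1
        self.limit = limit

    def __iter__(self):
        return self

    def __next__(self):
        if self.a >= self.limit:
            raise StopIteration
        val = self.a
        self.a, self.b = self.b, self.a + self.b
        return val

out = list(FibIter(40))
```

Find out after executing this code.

Step 1: Fibonacci-like sequence (a=2, b=1) until >= 40:
  Yield 2, then a,b = 1,3
  Yield 1, then a,b = 3,4
  Yield 3, then a,b = 4,7
  Yield 4, then a,b = 7,11
  Yield 7, then a,b = 11,18
  Yield 11, then a,b = 18,29
  Yield 18, then a,b = 29,47
  Yield 29, then a,b = 47,76
Step 2: 47 >= 40, stop.
Therefore out = [2, 1, 3, 4, 7, 11, 18, 29].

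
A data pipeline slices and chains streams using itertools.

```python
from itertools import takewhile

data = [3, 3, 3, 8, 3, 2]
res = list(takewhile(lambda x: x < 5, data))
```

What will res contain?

Step 1: takewhile stops at first element >= 5:
  3 < 5: take
  3 < 5: take
  3 < 5: take
  8 >= 5: stop
Therefore res = [3, 3, 3].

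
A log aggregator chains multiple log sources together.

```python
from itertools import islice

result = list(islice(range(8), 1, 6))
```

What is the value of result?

Step 1: islice(range(8), 1, 6) takes elements at indices [1, 6).
Step 2: Elements: [1, 2, 3, 4, 5].
Therefore result = [1, 2, 3, 4, 5].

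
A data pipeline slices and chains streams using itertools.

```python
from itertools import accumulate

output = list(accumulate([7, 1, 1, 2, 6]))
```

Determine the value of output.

Step 1: accumulate computes running sums:
  + 7 = 7
  + 1 = 8
  + 1 = 9
  + 2 = 11
  + 6 = 17
Therefore output = [7, 8, 9, 11, 17].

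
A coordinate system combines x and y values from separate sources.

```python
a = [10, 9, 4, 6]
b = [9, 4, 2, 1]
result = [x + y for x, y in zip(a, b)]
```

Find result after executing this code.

Step 1: Add corresponding elements:
  10 + 9 = 19
  9 + 4 = 13
  4 + 2 = 6
  6 + 1 = 7
Therefore result = [19, 13, 6, 7].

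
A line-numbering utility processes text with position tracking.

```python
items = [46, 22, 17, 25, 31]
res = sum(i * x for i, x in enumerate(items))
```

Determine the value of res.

Step 1: Compute i * x for each (i, x) in enumerate([46, 22, 17, 25, 31]):
  i=0, x=46: 0*46 = 0
  i=1, x=22: 1*22 = 22
  i=2, x=17: 2*17 = 34
  i=3, x=25: 3*25 = 75
  i=4, x=31: 4*31 = 124
Step 2: sum = 0 + 22 + 34 + 75 + 124 = 255.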